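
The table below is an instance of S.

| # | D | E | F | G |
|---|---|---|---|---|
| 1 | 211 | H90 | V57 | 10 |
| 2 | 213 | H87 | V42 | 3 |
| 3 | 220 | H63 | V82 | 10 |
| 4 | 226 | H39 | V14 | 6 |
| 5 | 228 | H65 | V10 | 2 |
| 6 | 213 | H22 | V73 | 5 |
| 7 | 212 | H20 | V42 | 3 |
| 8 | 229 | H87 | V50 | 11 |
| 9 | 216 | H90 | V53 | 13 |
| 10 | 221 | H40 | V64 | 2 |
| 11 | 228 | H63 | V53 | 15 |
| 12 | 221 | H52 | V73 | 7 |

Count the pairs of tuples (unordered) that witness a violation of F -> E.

3

F=V42: violating pairs (2,7) — 1 pair.
F=V73: violating pairs (6,12) — 1 pair.
F=V53: violating pairs (9,11) — 1 pair.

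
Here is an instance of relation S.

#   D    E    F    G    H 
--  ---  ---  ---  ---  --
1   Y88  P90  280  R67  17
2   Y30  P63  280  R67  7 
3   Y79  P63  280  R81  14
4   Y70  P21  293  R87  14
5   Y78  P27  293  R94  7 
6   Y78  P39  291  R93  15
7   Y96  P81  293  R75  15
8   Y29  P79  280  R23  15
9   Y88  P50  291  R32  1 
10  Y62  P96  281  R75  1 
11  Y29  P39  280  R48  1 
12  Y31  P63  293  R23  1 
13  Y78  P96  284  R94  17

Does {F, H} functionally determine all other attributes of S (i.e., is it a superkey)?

Yes

All 13 rows have distinct {F, H} values, so {F, H} → (all attributes) holds and {F, H} is a superkey.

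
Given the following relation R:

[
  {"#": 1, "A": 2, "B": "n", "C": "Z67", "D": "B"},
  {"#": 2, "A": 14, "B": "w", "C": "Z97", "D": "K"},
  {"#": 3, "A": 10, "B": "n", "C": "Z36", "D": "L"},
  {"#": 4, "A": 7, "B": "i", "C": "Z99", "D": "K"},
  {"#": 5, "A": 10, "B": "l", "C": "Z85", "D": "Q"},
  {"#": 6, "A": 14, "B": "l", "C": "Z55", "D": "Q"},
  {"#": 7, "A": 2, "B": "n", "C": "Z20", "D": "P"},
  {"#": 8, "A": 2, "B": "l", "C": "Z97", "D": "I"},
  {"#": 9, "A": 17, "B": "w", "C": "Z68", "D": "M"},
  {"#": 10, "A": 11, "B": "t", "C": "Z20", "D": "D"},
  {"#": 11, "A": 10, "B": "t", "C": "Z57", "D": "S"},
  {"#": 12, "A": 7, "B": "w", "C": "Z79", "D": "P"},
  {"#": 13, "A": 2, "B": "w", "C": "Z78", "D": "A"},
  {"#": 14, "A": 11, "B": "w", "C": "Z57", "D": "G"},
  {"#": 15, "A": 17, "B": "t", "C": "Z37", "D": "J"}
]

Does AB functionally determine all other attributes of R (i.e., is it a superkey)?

No

Rows 1 and 7 have the same AB value (A=2, B=n) but are distinct tuples, so AB does not determine every attribute — not a superkey.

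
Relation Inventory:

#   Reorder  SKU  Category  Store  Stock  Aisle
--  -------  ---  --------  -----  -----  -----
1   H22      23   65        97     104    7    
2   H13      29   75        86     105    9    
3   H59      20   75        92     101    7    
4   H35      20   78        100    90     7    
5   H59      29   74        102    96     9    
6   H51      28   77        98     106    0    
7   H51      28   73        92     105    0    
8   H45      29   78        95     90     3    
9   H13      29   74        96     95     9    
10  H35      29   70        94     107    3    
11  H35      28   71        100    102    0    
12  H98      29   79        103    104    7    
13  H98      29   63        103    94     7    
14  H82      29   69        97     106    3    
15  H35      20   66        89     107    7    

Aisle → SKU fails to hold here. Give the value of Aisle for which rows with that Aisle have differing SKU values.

Aisle=7: rows 1, 3, 4, 12, 13, 15 → SKU takes values {23, 20, 29} — violation
Aisle=9: rows 2, 5, 9 → SKU = 29, 29, 29 ✓
Aisle=0: rows 6, 7, 11 → SKU = 28, 28, 28 ✓
Aisle=3: rows 8, 10, 14 → SKU = 29, 29, 29 ✓
The only Aisle value with inconsistent SKU is Aisle=7.

7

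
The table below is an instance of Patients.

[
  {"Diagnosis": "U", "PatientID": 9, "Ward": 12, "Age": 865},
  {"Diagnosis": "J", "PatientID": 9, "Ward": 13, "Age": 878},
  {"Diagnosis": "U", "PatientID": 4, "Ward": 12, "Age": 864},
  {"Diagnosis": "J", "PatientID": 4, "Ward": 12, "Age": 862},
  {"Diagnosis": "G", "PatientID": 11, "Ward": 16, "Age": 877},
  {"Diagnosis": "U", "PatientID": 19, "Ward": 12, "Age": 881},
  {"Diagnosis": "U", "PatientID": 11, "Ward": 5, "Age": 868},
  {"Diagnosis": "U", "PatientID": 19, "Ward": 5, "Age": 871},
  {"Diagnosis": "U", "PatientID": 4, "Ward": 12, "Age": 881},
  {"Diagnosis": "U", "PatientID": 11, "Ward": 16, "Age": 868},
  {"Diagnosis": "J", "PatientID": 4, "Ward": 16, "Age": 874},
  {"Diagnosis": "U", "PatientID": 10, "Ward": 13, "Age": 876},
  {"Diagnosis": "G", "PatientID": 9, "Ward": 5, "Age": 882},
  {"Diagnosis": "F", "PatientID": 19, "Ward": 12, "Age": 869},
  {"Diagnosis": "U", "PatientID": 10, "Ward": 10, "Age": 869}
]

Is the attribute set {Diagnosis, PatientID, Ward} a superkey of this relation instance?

Two distinct rows share (Diagnosis=U, PatientID=4, Ward=12), so {Diagnosis, PatientID, Ward} does not determine every attribute — not a superkey.

No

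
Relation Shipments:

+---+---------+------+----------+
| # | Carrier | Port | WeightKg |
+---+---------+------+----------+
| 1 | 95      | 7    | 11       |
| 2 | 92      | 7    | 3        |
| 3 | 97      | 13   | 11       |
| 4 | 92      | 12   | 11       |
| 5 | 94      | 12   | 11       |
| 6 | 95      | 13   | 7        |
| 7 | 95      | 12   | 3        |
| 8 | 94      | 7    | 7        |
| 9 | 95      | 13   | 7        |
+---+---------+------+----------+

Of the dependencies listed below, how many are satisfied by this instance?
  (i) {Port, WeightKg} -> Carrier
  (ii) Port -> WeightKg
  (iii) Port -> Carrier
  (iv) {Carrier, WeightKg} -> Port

1

(i) {Port, WeightKg} -> Carrier: (Port=12, WeightKg=11): rows 4, 5 → Carrier takes values {92, 94} — violation — fails.
(ii) Port -> WeightKg: Port=7: rows 1, 2, 8 → WeightKg takes values {11, 3, 7} — violation; Port=13: rows 3, 6, 9 → WeightKg takes values {11, 7} — violation; Port=12: rows 4, 5, 7 → WeightKg takes values {11, 3} — violation — fails.
(iii) Port -> Carrier: Port=7: rows 1, 2, 8 → Carrier takes values {95, 92, 94} — violation; Port=13: rows 3, 6, 9 → Carrier takes values {97, 95} — violation; Port=12: rows 4, 5, 7 → Carrier takes values {92, 94, 95} — violation — fails.
(iv) {Carrier, WeightKg} -> Port: every LHS value maps to a single RHS value — holds.
1 of the 4 dependencies holds.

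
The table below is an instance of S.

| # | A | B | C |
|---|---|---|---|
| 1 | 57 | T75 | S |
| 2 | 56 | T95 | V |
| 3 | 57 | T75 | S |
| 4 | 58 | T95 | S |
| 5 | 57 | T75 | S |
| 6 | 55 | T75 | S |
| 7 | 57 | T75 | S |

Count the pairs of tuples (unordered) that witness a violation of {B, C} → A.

(B=T75, C=S): violating pairs (1,6), (3,6), (5,6), (6,7) — 4 pairs.

4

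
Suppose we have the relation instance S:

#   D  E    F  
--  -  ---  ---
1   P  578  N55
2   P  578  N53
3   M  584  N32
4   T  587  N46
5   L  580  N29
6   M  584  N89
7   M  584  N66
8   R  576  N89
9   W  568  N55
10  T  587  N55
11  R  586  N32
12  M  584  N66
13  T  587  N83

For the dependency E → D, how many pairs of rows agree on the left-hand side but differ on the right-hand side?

E=578: all 2 rows agree on D — 0 pairs.
E=584: all 4 rows agree on D — 0 pairs.
E=587: all 3 rows agree on D — 0 pairs.

0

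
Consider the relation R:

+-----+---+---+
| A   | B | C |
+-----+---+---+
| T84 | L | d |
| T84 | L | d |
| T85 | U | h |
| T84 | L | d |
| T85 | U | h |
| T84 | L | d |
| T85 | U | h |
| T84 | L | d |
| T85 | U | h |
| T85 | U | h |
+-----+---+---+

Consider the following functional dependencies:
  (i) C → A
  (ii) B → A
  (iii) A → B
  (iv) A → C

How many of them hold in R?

(i) C → A: every LHS value maps to a single RHS value — holds.
(ii) B → A: every LHS value maps to a single RHS value — holds.
(iii) A → B: every LHS value maps to a single RHS value — holds.
(iv) A → C: every LHS value maps to a single RHS value — holds.
4 of the 4 dependencies hold.

4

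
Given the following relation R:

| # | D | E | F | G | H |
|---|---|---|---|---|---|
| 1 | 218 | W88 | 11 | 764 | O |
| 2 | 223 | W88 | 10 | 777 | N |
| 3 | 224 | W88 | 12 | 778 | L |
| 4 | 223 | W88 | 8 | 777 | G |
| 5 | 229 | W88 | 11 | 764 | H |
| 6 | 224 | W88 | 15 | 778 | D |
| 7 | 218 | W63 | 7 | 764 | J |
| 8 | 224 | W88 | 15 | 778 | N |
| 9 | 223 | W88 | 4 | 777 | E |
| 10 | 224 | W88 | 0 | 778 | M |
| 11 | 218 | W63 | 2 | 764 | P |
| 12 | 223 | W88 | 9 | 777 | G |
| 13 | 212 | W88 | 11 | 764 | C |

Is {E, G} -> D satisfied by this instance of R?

(E=W88, G=764): rows 1, 5, 13 → D takes values {218, 229, 212} — violation
(E=W88, G=777): rows 2, 4, 9, 12 → D = 223, 223, 223, 223 ✓
(E=W88, G=778): rows 3, 6, 8, 10 → D = 224, 224, 224, 224 ✓
(E=W63, G=764): rows 7, 11 → D = 218, 218 ✓
Two rows agree on {E, G} but differ on D, so {E, G} -> D does not hold.

No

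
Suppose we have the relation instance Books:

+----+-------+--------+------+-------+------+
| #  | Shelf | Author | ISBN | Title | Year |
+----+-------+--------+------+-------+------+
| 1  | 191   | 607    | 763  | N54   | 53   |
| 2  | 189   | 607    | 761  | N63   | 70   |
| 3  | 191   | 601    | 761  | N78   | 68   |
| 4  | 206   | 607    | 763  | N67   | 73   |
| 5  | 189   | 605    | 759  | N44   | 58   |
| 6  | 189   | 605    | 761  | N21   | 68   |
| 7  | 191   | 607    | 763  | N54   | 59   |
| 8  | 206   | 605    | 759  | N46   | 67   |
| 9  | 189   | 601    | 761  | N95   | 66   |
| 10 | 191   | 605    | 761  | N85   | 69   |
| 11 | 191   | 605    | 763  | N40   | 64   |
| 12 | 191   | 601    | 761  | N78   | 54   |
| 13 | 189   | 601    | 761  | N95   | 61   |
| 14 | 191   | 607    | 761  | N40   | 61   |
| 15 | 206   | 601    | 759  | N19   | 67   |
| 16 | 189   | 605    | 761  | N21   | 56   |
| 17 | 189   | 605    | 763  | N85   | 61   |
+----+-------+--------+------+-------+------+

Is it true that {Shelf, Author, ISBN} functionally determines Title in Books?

Yes

(Shelf=191, Author=607, ISBN=763): rows 1, 7 → Title = N54, N54 ✓
(Shelf=189, Author=607, ISBN=761): row 2 → Title = N63 ✓
(Shelf=191, Author=601, ISBN=761): rows 3, 12 → Title = N78, N78 ✓
(Shelf=206, Author=607, ISBN=763): row 4 → Title = N67 ✓
(Shelf=189, Author=605, ISBN=759): row 5 → Title = N44 ✓
(Shelf=189, Author=605, ISBN=761): rows 6, 16 → Title = N21, N21 ✓
(Shelf=206, Author=605, ISBN=759): row 8 → Title = N46 ✓
(Shelf=189, Author=601, ISBN=761): rows 9, 13 → Title = N95, N95 ✓
(Shelf=191, Author=605, ISBN=761): row 10 → Title = N85 ✓
(Shelf=191, Author=605, ISBN=763): row 11 → Title = N40 ✓
(Shelf=191, Author=607, ISBN=761): row 14 → Title = N40 ✓
(Shelf=206, Author=601, ISBN=759): row 15 → Title = N19 ✓
(Shelf=189, Author=605, ISBN=763): row 17 → Title = N85 ✓
Every {Shelf, Author, ISBN} value is associated with a single Title value, so {Shelf, Author, ISBN} -> Title holds.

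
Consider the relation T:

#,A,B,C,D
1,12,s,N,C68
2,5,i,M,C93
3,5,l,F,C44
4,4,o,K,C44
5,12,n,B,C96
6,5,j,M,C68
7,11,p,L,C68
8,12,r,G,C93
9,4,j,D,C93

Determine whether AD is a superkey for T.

All 9 rows have distinct AD values, so AD → (all attributes) holds and AD is a superkey.

Yes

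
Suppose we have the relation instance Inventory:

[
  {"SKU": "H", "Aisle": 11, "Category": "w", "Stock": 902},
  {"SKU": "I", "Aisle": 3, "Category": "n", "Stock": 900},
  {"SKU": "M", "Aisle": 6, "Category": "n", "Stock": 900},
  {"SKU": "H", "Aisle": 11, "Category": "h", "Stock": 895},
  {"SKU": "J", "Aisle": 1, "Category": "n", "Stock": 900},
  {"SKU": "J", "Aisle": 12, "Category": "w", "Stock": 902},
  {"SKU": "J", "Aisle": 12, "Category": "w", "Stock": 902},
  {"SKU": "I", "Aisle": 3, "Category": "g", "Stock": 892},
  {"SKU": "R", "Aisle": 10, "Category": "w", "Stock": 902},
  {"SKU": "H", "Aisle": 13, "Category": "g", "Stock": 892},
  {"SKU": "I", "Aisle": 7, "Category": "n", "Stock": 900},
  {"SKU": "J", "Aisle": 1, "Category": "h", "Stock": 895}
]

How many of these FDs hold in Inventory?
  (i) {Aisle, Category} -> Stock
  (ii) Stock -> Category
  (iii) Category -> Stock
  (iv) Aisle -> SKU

4

(i) {Aisle, Category} -> Stock: every LHS value maps to a single RHS value — holds.
(ii) Stock -> Category: every LHS value maps to a single RHS value — holds.
(iii) Category -> Stock: every LHS value maps to a single RHS value — holds.
(iv) Aisle -> SKU: every LHS value maps to a single RHS value — holds.
4 of the 4 dependencies hold.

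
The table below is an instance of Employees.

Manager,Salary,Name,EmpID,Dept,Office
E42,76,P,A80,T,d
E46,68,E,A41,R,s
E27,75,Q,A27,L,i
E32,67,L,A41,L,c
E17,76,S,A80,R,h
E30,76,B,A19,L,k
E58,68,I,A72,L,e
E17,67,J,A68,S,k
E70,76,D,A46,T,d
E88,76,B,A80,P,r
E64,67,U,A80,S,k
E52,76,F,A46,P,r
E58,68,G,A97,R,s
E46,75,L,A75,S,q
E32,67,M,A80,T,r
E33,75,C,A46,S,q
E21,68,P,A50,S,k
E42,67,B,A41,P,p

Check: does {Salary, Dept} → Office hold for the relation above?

(Salary=76, Dept=T): 2 rows → Office = d, d ✓
(Salary=68, Dept=R): 2 rows → Office = s, s ✓
(Salary=75, Dept=L): 1 row → Office = i ✓
(Salary=67, Dept=L): 1 row → Office = c ✓
(Salary=76, Dept=R): 1 row → Office = h ✓
(Salary=76, Dept=L): 1 row → Office = k ✓
(Salary=68, Dept=L): 1 row → Office = e ✓
(Salary=67, Dept=S): 2 rows → Office = k, k ✓
(Salary=76, Dept=P): 2 rows → Office = r, r ✓
(Salary=75, Dept=S): 2 rows → Office = q, q ✓
(Salary=67, Dept=T): 1 row → Office = r ✓
(Salary=68, Dept=S): 1 row → Office = k ✓
(Salary=67, Dept=P): 1 row → Office = p ✓
Every {Salary, Dept} value is associated with a single Office value, so {Salary, Dept} → Office holds.

Yes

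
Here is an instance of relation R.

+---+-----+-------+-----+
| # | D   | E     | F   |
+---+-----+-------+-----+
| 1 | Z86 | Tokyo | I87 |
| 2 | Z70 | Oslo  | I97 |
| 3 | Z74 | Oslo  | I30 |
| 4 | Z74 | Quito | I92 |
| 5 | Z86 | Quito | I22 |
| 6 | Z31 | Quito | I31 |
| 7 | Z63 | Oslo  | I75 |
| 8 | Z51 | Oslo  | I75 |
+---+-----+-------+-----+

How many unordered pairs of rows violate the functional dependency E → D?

E=Oslo: violating pairs (2,3), (2,7), (2,8), (3,7), (3,8), (7,8) — 6 pairs.
E=Quito: violating pairs (4,5), (4,6), (5,6) — 3 pairs.

9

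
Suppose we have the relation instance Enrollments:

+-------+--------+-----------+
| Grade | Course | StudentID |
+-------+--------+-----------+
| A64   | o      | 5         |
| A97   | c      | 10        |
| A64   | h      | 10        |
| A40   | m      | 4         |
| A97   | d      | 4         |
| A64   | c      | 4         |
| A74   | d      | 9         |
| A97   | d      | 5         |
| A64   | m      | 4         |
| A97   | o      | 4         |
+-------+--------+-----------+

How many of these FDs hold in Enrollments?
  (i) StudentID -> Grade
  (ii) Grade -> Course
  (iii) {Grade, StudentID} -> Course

0

(i) StudentID -> Grade: StudentID=5: 2 rows → Grade takes values {A64, A97} — violation; StudentID=10: 2 rows → Grade takes values {A97, A64} — violation; StudentID=4: 5 rows → Grade takes values {A40, A97, A64} — violation — fails.
(ii) Grade -> Course: Grade=A64: 4 rows → Course takes values {o, h, c, m} — violation; Grade=A97: 4 rows → Course takes values {c, d, o} — violation — fails.
(iii) {Grade, StudentID} -> Course: (Grade=A97, StudentID=4): 2 rows → Course takes values {d, o} — violation; (Grade=A64, StudentID=4): 2 rows → Course takes values {c, m} — violation — fails.
None of the 3 dependencies hold.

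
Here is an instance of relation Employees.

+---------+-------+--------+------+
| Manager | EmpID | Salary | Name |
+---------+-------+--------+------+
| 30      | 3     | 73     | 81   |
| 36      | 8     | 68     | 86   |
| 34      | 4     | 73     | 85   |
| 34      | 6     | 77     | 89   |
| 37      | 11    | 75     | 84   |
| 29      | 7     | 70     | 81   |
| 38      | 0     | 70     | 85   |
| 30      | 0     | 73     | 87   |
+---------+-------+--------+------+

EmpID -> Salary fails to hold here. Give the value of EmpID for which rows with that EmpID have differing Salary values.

EmpID=3: 1 row → Salary = 73 ✓
EmpID=8: 1 row → Salary = 68 ✓
EmpID=4: 1 row → Salary = 73 ✓
EmpID=6: 1 row → Salary = 77 ✓
EmpID=11: 1 row → Salary = 75 ✓
EmpID=7: 1 row → Salary = 70 ✓
EmpID=0: 2 rows → Salary takes values {70, 73} — violation
The only EmpID value with inconsistent Salary is EmpID=0.

0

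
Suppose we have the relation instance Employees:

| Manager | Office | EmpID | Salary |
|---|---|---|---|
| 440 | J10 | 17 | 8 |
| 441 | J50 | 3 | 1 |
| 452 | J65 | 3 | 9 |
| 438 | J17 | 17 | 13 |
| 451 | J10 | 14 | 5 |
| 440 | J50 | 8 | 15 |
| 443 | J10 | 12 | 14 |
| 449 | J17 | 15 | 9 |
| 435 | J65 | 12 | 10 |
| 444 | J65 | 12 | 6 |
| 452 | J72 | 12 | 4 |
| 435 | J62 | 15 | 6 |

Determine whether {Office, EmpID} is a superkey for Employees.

No

Two distinct rows share (Office=J65, EmpID=12), so {Office, EmpID} does not determine every attribute — not a superkey.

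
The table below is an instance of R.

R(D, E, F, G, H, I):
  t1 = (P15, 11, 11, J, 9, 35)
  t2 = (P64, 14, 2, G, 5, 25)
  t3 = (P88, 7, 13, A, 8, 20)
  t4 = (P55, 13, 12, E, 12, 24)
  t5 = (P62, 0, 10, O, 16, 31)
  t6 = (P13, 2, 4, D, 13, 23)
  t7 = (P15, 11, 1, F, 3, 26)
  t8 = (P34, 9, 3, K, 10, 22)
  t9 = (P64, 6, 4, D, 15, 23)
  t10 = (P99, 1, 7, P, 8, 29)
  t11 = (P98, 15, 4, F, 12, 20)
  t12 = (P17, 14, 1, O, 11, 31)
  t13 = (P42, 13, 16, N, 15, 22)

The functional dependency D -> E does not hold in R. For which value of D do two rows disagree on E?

D=P15: rows 1, 7 → E = 11, 11 ✓
D=P64: rows 2, 9 → E takes values {14, 6} — violation
D=P88: row 3 → E = 7 ✓
D=P55: row 4 → E = 13 ✓
D=P62: row 5 → E = 0 ✓
D=P13: row 6 → E = 2 ✓
D=P34: row 8 → E = 9 ✓
D=P99: row 10 → E = 1 ✓
D=P98: row 11 → E = 15 ✓
D=P17: row 12 → E = 14 ✓
D=P42: row 13 → E = 13 ✓
The only D value with inconsistent E is D=P64.

P64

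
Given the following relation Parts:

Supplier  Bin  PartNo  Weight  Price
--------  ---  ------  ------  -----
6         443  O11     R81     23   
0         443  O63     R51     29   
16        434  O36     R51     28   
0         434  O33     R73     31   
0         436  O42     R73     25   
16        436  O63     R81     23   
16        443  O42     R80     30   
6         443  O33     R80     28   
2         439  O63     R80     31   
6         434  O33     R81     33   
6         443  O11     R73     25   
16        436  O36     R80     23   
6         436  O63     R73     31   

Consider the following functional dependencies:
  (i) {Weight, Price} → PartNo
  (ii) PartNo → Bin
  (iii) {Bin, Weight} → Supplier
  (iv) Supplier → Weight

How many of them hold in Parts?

(i) {Weight, Price} → PartNo: (Weight=R81, Price=23): 2 rows → PartNo takes values {O11, O63} — violation; (Weight=R73, Price=31): 2 rows → PartNo takes values {O33, O63} — violation; (Weight=R73, Price=25): 2 rows → PartNo takes values {O42, O11} — violation — fails.
(ii) PartNo → Bin: PartNo=O63: 4 rows → Bin takes values {443, 436, 439} — violation; PartNo=O36: 2 rows → Bin takes values {434, 436} — violation; PartNo=O33: 3 rows → Bin takes values {434, 443} — violation; PartNo=O42: 2 rows → Bin takes values {436, 443} — violation — fails.
(iii) {Bin, Weight} → Supplier: (Bin=436, Weight=R73): 2 rows → Supplier takes values {0, 6} — violation; (Bin=443, Weight=R80): 2 rows → Supplier takes values {16, 6} — violation — fails.
(iv) Supplier → Weight: Supplier=6: 5 rows → Weight takes values {R81, R80, R73} — violation; Supplier=0: 3 rows → Weight takes values {R51, R73} — violation; Supplier=16: 4 rows → Weight takes values {R51, R81, R80} — violation — fails.
None of the 4 dependencies hold.

0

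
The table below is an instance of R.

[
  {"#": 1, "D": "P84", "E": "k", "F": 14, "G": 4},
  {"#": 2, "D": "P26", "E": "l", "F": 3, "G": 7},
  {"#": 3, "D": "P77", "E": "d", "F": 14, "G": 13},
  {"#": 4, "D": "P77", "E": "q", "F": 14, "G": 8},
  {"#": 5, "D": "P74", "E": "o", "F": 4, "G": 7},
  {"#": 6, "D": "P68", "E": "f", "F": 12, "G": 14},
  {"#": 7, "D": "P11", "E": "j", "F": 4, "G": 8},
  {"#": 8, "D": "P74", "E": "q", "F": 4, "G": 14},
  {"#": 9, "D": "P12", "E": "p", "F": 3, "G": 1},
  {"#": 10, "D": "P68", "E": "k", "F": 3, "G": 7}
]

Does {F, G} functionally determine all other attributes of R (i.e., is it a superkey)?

No

Rows 2 and 10 have the same {F, G} value (F=3, G=7) but are distinct tuples, so {F, G} does not determine every attribute — not a superkey.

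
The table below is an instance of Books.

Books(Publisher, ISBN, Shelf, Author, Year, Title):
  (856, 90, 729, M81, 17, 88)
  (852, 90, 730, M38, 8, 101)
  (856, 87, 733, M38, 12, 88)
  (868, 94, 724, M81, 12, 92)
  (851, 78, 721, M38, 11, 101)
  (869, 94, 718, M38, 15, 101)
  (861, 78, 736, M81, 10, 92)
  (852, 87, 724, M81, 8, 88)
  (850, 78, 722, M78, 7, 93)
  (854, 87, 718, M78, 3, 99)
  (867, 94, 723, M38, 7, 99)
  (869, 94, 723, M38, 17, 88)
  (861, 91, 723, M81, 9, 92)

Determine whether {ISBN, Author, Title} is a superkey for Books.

Yes

All 13 rows have distinct {ISBN, Author, Title} values, so {ISBN, Author, Title} → (all attributes) holds and {ISBN, Author, Title} is a superkey.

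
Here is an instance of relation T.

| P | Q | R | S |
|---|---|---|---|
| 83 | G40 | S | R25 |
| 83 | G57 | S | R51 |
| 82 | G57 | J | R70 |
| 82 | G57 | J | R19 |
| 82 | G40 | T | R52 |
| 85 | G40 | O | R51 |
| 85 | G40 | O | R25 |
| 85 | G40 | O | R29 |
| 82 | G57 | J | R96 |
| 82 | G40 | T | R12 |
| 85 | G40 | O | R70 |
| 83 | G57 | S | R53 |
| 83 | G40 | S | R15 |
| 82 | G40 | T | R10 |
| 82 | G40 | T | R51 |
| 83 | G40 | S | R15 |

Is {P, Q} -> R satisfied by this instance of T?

(P=83, Q=G40): 3 rows → R = S, S, S ✓
(P=83, Q=G57): 2 rows → R = S, S ✓
(P=82, Q=G57): 3 rows → R = J, J, J ✓
(P=82, Q=G40): 4 rows → R = T, T, T, T ✓
(P=85, Q=G40): 4 rows → R = O, O, O, O ✓
Every {P, Q} value is associated with a single R value, so {P, Q} -> R holds.

Yes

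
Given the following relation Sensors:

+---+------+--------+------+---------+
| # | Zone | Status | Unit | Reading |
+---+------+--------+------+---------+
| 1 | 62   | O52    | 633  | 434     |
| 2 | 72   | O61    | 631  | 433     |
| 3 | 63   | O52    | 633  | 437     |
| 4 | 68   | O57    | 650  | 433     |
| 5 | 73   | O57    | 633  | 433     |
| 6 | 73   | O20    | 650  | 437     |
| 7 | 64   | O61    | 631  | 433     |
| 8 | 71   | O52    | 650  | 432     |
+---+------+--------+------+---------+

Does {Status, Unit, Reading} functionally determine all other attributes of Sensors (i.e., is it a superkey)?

No

Rows 2 and 7 have the same {Status, Unit, Reading} value (Status=O61, Unit=631, Reading=433) but are distinct tuples, so {Status, Unit, Reading} does not determine every attribute — not a superkey.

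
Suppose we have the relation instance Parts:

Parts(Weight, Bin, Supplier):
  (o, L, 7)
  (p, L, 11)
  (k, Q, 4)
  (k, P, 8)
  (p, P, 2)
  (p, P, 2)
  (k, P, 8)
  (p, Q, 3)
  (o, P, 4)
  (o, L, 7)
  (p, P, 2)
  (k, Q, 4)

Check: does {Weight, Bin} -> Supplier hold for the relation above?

Yes

(Weight=o, Bin=L): 2 rows → Supplier = 7, 7 ✓
(Weight=p, Bin=L): 1 row → Supplier = 11 ✓
(Weight=k, Bin=Q): 2 rows → Supplier = 4, 4 ✓
(Weight=k, Bin=P): 2 rows → Supplier = 8, 8 ✓
(Weight=p, Bin=P): 3 rows → Supplier = 2, 2, 2 ✓
(Weight=p, Bin=Q): 1 row → Supplier = 3 ✓
(Weight=o, Bin=P): 1 row → Supplier = 4 ✓
Every {Weight, Bin} value is associated with a single Supplier value, so {Weight, Bin} -> Supplier holds.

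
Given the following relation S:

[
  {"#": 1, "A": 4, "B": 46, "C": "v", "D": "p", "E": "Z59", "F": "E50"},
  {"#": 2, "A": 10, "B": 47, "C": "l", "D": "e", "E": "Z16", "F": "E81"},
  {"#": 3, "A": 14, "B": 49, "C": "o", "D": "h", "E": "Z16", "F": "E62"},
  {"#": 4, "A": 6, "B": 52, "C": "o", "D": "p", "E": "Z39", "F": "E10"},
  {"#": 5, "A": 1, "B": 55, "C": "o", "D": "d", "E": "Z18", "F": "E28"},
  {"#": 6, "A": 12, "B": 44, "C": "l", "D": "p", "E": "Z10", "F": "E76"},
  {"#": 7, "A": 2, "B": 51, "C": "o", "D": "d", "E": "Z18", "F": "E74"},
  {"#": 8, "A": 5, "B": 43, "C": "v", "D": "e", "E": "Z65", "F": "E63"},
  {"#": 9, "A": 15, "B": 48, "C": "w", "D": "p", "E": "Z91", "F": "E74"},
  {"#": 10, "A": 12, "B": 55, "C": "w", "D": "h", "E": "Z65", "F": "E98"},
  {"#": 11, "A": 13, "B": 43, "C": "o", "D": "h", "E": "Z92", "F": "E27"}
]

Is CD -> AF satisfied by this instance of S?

(C=v, D=p): row 1 → {A,F} = (4, E50) ✓
(C=l, D=e): row 2 → {A,F} = (10, E81) ✓
(C=o, D=h): rows 3, 11 → {A,F} takes values {(14, E62), (13, E27)} — violation
(C=o, D=p): row 4 → {A,F} = (6, E10) ✓
(C=o, D=d): rows 5, 7 → {A,F} takes values {(1, E28), (2, E74)} — violation
(C=l, D=p): row 6 → {A,F} = (12, E76) ✓
(C=v, D=e): row 8 → {A,F} = (5, E63) ✓
(C=w, D=p): row 9 → {A,F} = (15, E74) ✓
(C=w, D=h): row 10 → {A,F} = (12, E98) ✓
Two rows agree on CD but differ on AF, so CD -> AF does not hold.

No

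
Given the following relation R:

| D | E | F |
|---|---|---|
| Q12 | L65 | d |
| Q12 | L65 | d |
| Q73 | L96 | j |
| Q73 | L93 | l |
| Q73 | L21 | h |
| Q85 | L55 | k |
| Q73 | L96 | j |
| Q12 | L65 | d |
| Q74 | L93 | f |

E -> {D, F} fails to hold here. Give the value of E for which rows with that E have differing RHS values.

E=L65: 3 rows → {D,F} = (Q12, d), (Q12, d), (Q12, d) ✓
E=L96: 2 rows → {D,F} = (Q73, j), (Q73, j) ✓
E=L93: 2 rows → {D,F} takes values {(Q73, l), (Q74, f)} — violation
E=L21: 1 row → {D,F} = (Q73, h) ✓
E=L55: 1 row → {D,F} = (Q85, k) ✓
The only E value with inconsistent RHS is E=L93.

L93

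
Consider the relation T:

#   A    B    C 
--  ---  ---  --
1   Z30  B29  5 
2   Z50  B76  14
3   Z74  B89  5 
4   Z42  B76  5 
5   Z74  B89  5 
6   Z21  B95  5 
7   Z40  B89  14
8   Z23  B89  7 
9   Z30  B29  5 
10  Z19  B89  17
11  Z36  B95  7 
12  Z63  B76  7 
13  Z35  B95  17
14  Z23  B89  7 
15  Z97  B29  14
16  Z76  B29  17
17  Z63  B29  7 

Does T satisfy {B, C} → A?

Yes

(B=B29, C=5): rows 1, 9 → A = Z30, Z30 ✓
(B=B76, C=14): row 2 → A = Z50 ✓
(B=B89, C=5): rows 3, 5 → A = Z74, Z74 ✓
(B=B76, C=5): row 4 → A = Z42 ✓
(B=B95, C=5): row 6 → A = Z21 ✓
(B=B89, C=14): row 7 → A = Z40 ✓
(B=B89, C=7): rows 8, 14 → A = Z23, Z23 ✓
(B=B89, C=17): row 10 → A = Z19 ✓
(B=B95, C=7): row 11 → A = Z36 ✓
(B=B76, C=7): row 12 → A = Z63 ✓
(B=B95, C=17): row 13 → A = Z35 ✓
(B=B29, C=14): row 15 → A = Z97 ✓
(B=B29, C=17): row 16 → A = Z76 ✓
(B=B29, C=7): row 17 → A = Z63 ✓
Every {B, C} value is associated with a single A value, so {B, C} → A holds.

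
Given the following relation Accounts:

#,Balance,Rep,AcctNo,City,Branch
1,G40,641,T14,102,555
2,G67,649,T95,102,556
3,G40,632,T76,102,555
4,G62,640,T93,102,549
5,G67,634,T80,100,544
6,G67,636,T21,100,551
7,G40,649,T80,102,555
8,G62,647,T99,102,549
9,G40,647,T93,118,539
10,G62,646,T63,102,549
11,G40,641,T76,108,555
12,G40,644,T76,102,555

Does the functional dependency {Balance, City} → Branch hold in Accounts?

(Balance=G40, City=102): rows 1, 3, 7, 12 → Branch = 555, 555, 555, 555 ✓
(Balance=G67, City=102): row 2 → Branch = 556 ✓
(Balance=G62, City=102): rows 4, 8, 10 → Branch = 549, 549, 549 ✓
(Balance=G67, City=100): rows 5, 6 → Branch takes values {544, 551} — violation
(Balance=G40, City=118): row 9 → Branch = 539 ✓
(Balance=G40, City=108): row 11 → Branch = 555 ✓
Two rows agree on {Balance, City} but differ on Branch, so {Balance, City} → Branch does not hold.

No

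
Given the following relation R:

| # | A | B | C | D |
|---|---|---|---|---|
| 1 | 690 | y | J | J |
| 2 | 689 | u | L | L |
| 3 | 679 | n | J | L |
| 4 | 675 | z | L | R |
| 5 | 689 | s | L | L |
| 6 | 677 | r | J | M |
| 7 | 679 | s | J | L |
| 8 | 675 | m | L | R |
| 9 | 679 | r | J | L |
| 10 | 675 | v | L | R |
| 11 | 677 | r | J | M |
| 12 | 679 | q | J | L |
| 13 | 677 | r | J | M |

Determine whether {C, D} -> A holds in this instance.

Yes

(C=J, D=J): row 1 → A = 690 ✓
(C=L, D=L): rows 2, 5 → A = 689, 689 ✓
(C=J, D=L): rows 3, 7, 9, 12 → A = 679, 679, 679, 679 ✓
(C=L, D=R): rows 4, 8, 10 → A = 675, 675, 675 ✓
(C=J, D=M): rows 6, 11, 13 → A = 677, 677, 677 ✓
Every {C, D} value is associated with a single A value, so {C, D} -> A holds.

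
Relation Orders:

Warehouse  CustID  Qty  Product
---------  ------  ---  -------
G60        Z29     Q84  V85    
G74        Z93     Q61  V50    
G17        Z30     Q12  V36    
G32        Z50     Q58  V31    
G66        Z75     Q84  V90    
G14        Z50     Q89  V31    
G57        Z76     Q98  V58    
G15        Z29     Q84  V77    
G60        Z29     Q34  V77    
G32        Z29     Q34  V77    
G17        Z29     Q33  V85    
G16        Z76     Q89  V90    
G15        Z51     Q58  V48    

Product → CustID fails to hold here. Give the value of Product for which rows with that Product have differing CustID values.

Product=V85: 2 rows → CustID = Z29, Z29 ✓
Product=V50: 1 row → CustID = Z93 ✓
Product=V36: 1 row → CustID = Z30 ✓
Product=V31: 2 rows → CustID = Z50, Z50 ✓
Product=V90: 2 rows → CustID takes values {Z75, Z76} — violation
Product=V58: 1 row → CustID = Z76 ✓
Product=V77: 3 rows → CustID = Z29, Z29, Z29 ✓
Product=V48: 1 row → CustID = Z51 ✓
The only Product value with inconsistent CustID is Product=V90.

V90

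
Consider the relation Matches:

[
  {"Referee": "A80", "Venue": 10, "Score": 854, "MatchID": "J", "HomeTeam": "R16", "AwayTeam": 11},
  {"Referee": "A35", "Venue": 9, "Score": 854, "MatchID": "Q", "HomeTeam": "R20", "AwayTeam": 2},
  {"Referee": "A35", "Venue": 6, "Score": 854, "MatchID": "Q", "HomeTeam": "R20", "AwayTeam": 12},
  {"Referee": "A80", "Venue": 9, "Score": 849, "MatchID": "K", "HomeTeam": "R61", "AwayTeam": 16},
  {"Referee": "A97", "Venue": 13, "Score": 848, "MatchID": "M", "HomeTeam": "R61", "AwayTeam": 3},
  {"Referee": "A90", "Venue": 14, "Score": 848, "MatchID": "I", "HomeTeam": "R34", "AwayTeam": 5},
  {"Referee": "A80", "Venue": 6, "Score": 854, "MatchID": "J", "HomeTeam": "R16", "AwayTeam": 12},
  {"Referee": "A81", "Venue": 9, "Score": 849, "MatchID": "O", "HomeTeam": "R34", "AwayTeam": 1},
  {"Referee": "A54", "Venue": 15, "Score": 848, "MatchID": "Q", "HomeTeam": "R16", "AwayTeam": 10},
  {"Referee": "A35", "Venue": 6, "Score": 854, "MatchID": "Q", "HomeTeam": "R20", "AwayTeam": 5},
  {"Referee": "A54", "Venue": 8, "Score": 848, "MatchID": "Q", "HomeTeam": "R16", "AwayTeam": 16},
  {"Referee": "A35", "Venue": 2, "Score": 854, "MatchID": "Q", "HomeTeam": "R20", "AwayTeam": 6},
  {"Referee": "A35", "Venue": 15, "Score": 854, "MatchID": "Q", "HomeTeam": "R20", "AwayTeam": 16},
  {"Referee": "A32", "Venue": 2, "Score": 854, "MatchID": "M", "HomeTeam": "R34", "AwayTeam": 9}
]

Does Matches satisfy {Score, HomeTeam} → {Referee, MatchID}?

(Score=854, HomeTeam=R16): 2 rows → {Referee,MatchID} = (A80, J), (A80, J) ✓
(Score=854, HomeTeam=R20): 5 rows → {Referee,MatchID} = (A35, Q), (A35, Q), (A35, Q), (A35, Q), (A35, Q) ✓
(Score=849, HomeTeam=R61): 1 row → {Referee,MatchID} = (A80, K) ✓
(Score=848, HomeTeam=R61): 1 row → {Referee,MatchID} = (A97, M) ✓
(Score=848, HomeTeam=R34): 1 row → {Referee,MatchID} = (A90, I) ✓
(Score=849, HomeTeam=R34): 1 row → {Referee,MatchID} = (A81, O) ✓
(Score=848, HomeTeam=R16): 2 rows → {Referee,MatchID} = (A54, Q), (A54, Q) ✓
(Score=854, HomeTeam=R34): 1 row → {Referee,MatchID} = (A32, M) ✓
Every {Score, HomeTeam} value is associated with a single {Referee, MatchID} value, so {Score, HomeTeam} → {Referee, MatchID} holds.

Yes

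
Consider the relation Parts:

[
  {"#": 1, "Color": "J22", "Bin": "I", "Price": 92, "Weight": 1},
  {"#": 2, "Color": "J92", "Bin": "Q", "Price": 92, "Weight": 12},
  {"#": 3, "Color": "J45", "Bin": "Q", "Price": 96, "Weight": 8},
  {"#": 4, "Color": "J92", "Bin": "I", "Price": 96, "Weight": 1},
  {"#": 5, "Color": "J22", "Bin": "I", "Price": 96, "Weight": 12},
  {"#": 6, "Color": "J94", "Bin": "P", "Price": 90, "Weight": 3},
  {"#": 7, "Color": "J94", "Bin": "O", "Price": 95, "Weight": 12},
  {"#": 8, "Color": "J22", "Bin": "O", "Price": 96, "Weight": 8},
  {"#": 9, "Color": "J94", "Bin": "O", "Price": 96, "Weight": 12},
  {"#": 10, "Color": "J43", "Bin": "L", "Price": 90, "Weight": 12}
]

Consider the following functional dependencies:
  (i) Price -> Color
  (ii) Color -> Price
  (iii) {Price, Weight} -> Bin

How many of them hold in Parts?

(i) Price -> Color: Price=92: rows 1, 2 → Color takes values {J22, J92} — violation; Price=96: rows 3, 4, 5, 8, 9 → Color takes values {J45, J92, J22, J94} — violation; Price=90: rows 6, 10 → Color takes values {J94, J43} — violation — fails.
(ii) Color -> Price: Color=J22: rows 1, 5, 8 → Price takes values {92, 96} — violation; Color=J92: rows 2, 4 → Price takes values {92, 96} — violation; Color=J94: rows 6, 7, 9 → Price takes values {90, 95, 96} — violation — fails.
(iii) {Price, Weight} -> Bin: (Price=96, Weight=8): rows 3, 8 → Bin takes values {Q, O} — violation; (Price=96, Weight=12): rows 5, 9 → Bin takes values {I, O} — violation — fails.
None of the 3 dependencies hold.

0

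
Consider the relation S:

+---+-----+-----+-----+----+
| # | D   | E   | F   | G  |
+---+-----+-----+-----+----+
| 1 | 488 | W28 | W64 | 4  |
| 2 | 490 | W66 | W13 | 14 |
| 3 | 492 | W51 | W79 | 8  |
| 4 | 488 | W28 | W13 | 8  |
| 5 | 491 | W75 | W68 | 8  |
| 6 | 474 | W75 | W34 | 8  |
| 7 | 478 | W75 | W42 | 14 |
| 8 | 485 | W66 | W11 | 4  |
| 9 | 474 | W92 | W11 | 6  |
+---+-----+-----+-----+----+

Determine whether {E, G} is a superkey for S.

Rows 5 and 6 have the same {E, G} value (E=W75, G=8) but are distinct tuples, so {E, G} does not determine every attribute — not a superkey.

No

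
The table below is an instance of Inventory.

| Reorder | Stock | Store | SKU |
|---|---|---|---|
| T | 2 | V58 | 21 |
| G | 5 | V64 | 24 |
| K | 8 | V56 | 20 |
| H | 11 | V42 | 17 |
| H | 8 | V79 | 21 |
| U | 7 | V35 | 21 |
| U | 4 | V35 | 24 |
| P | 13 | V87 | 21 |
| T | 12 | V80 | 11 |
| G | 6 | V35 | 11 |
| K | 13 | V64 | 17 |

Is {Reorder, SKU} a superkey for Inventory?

Yes

All 11 rows have distinct {Reorder, SKU} values, so {Reorder, SKU} → (all attributes) holds and {Reorder, SKU} is a superkey.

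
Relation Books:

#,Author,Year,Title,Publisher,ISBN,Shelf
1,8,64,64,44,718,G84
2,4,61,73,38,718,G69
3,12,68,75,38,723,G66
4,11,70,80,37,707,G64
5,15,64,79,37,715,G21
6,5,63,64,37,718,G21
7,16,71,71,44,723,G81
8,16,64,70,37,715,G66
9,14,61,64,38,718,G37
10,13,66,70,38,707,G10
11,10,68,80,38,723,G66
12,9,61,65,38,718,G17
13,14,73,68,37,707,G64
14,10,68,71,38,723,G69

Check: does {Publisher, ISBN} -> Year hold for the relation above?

(Publisher=44, ISBN=718): row 1 → Year = 64 ✓
(Publisher=38, ISBN=718): rows 2, 9, 12 → Year = 61, 61, 61 ✓
(Publisher=38, ISBN=723): rows 3, 11, 14 → Year = 68, 68, 68 ✓
(Publisher=37, ISBN=707): rows 4, 13 → Year takes values {70, 73} — violation
(Publisher=37, ISBN=715): rows 5, 8 → Year = 64, 64 ✓
(Publisher=37, ISBN=718): row 6 → Year = 63 ✓
(Publisher=44, ISBN=723): row 7 → Year = 71 ✓
(Publisher=38, ISBN=707): row 10 → Year = 66 ✓
Two rows agree on {Publisher, ISBN} but differ on Year, so {Publisher, ISBN} -> Year does not hold.

No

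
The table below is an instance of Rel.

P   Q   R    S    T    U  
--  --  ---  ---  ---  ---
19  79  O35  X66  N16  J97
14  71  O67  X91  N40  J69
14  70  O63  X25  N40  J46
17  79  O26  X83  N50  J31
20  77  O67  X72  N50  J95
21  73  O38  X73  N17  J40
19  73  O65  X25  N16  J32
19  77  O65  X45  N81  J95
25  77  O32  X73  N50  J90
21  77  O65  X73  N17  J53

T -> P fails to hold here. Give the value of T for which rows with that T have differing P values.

T=N16: 2 rows → P = 19, 19 ✓
T=N40: 2 rows → P = 14, 14 ✓
T=N50: 3 rows → P takes values {17, 20, 25} — violation
T=N17: 2 rows → P = 21, 21 ✓
T=N81: 1 row → P = 19 ✓
The only T value with inconsistent P is T=N50.

N50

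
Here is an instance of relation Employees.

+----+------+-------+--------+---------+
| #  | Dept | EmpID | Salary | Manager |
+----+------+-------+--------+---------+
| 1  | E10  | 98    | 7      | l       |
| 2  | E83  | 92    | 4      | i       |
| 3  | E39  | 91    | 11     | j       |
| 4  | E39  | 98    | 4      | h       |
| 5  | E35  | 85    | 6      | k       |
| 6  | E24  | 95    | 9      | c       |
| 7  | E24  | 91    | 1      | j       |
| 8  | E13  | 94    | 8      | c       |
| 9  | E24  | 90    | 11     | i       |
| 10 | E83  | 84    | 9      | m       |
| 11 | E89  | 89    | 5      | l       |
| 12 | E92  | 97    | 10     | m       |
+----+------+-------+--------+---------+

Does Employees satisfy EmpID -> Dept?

No

EmpID=98: rows 1, 4 → Dept takes values {E10, E39} — violation
EmpID=92: row 2 → Dept = E83 ✓
EmpID=91: rows 3, 7 → Dept takes values {E39, E24} — violation
EmpID=85: row 5 → Dept = E35 ✓
EmpID=95: row 6 → Dept = E24 ✓
EmpID=94: row 8 → Dept = E13 ✓
EmpID=90: row 9 → Dept = E24 ✓
EmpID=84: row 10 → Dept = E83 ✓
EmpID=89: row 11 → Dept = E89 ✓
EmpID=97: row 12 → Dept = E92 ✓
Two rows agree on EmpID but differ on Dept, so EmpID -> Dept does not hold.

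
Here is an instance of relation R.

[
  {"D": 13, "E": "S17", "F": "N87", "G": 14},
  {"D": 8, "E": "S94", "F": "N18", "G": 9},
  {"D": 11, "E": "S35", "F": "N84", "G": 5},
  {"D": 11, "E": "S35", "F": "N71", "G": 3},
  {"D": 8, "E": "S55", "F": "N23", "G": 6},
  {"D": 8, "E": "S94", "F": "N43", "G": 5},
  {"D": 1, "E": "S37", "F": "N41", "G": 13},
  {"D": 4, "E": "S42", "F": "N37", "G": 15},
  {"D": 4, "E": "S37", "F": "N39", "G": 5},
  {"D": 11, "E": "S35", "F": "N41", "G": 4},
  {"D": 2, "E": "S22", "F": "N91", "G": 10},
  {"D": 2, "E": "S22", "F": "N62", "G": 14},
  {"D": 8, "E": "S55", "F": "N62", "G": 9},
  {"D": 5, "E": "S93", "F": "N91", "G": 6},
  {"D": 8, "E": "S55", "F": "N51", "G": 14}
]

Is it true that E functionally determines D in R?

No

E=S17: 1 row → D = 13 ✓
E=S94: 2 rows → D = 8, 8 ✓
E=S35: 3 rows → D = 11, 11, 11 ✓
E=S55: 3 rows → D = 8, 8, 8 ✓
E=S37: 2 rows → D takes values {1, 4} — violation
E=S42: 1 row → D = 4 ✓
E=S22: 2 rows → D = 2, 2 ✓
E=S93: 1 row → D = 5 ✓
Two rows agree on E but differ on D, so E -> D does not hold.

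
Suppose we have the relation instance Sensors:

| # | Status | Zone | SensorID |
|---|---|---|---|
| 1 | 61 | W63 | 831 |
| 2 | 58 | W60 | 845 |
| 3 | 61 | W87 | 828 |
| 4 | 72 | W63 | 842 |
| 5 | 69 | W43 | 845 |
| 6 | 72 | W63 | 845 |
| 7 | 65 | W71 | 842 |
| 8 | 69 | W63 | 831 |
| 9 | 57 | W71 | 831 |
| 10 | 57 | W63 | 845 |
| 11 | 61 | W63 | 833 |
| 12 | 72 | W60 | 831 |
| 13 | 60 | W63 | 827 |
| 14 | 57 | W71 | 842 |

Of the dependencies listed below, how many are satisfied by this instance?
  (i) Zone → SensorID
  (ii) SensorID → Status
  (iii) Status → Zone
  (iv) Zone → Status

(i) Zone → SensorID: Zone=W63: rows 1, 4, 6, 8, 10, 11, 13 → SensorID takes values {831, 842, 845, 833, 827} — violation; Zone=W60: rows 2, 12 → SensorID takes values {845, 831} — violation; Zone=W71: rows 7, 9, 14 → SensorID takes values {842, 831} — violation — fails.
(ii) SensorID → Status: SensorID=831: rows 1, 8, 9, 12 → Status takes values {61, 69, 57, 72} — violation; SensorID=845: rows 2, 5, 6, 10 → Status takes values {58, 69, 72, 57} — violation; SensorID=842: rows 4, 7, 14 → Status takes values {72, 65, 57} — violation — fails.
(iii) Status → Zone: Status=61: rows 1, 3, 11 → Zone takes values {W63, W87} — violation; Status=72: rows 4, 6, 12 → Zone takes values {W63, W60} — violation; Status=69: rows 5, 8 → Zone takes values {W43, W63} — violation; Status=57: rows 9, 10, 14 → Zone takes values {W71, W63} — violation — fails.
(iv) Zone → Status: Zone=W63: rows 1, 4, 6, 8, 10, 11, 13 → Status takes values {61, 72, 69, 57, 60} — violation; Zone=W60: rows 2, 12 → Status takes values {58, 72} — violation; Zone=W71: rows 7, 9, 14 → Status takes values {65, 57} — violation — fails.
None of the 4 dependencies hold.

0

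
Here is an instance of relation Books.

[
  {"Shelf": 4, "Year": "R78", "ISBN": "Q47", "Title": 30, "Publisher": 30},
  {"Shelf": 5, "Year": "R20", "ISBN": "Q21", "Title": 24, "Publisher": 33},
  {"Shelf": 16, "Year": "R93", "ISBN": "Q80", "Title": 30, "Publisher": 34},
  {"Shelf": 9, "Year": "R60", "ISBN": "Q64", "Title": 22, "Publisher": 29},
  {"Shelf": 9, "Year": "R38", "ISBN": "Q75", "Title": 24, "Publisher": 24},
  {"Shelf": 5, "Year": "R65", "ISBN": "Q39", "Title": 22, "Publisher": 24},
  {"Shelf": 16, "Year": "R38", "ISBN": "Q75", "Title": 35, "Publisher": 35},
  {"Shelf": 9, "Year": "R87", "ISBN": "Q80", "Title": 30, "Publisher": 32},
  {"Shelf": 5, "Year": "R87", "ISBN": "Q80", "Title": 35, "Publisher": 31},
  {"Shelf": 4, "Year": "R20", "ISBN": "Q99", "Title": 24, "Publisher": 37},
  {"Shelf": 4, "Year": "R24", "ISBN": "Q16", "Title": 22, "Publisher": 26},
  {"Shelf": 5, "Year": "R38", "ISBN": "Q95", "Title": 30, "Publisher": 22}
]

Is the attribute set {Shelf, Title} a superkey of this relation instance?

Yes

All 12 rows have distinct {Shelf, Title} values, so {Shelf, Title} → (all attributes) holds and {Shelf, Title} is a superkey.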